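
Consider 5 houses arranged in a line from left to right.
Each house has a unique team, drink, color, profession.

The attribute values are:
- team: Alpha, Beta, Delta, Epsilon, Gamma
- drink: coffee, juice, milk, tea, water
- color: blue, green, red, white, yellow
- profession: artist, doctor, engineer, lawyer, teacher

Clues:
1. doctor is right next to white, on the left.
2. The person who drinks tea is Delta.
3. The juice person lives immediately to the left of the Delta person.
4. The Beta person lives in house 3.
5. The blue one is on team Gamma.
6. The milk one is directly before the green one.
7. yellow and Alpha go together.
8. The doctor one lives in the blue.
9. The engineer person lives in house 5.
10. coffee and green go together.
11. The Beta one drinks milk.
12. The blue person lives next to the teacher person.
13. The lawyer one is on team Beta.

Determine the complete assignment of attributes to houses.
Solution:

House | Team | Drink | Color | Profession
-----------------------------------------
  1   | Gamma | juice | blue | doctor
  2   | Delta | tea | white | teacher
  3   | Beta | milk | red | lawyer
  4   | Epsilon | coffee | green | artist
  5   | Alpha | water | yellow | engineer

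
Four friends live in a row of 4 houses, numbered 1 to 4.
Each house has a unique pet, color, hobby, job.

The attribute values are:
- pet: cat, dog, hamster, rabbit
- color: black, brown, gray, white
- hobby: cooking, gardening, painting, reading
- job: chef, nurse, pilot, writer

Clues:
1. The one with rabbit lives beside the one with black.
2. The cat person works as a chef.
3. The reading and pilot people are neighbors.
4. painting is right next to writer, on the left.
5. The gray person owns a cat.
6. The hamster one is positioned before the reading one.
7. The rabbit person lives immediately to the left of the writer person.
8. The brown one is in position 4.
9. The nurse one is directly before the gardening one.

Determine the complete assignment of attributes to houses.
Solution:

House | Pet | Color | Hobby | Job
---------------------------------
  1   | rabbit | white | painting | nurse
  2   | hamster | black | gardening | writer
  3   | cat | gray | reading | chef
  4   | dog | brown | cooking | pilot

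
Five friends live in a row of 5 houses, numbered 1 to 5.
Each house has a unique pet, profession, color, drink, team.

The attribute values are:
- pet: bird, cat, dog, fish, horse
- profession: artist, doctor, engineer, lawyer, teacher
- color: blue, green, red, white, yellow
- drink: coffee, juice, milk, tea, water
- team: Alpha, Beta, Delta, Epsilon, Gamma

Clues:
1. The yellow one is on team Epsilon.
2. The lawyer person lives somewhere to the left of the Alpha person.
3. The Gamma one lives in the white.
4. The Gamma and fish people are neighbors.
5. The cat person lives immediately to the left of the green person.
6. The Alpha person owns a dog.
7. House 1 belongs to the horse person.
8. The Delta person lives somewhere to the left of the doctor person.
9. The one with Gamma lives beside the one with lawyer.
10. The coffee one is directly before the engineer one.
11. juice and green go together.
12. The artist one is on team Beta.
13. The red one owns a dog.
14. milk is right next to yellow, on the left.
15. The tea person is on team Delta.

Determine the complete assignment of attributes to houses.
Solution:

House | Pet | Profession | Color | Drink | Team
-----------------------------------------------
  1   | horse | teacher | white | milk | Gamma
  2   | fish | lawyer | yellow | coffee | Epsilon
  3   | cat | engineer | blue | tea | Delta
  4   | bird | artist | green | juice | Beta
  5   | dog | doctor | red | water | Alpha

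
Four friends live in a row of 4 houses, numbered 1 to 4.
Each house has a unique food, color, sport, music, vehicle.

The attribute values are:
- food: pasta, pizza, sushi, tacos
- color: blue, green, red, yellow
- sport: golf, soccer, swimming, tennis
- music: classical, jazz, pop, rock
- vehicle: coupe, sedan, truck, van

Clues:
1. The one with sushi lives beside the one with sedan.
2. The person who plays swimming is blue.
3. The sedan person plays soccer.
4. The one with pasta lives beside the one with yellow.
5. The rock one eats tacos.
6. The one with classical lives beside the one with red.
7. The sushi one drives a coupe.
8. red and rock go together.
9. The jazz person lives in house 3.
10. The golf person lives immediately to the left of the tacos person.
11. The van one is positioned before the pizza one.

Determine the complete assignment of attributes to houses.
Solution:

House | Food | Color | Sport | Music | Vehicle
----------------------------------------------
  1   | sushi | green | golf | classical | coupe
  2   | tacos | red | soccer | rock | sedan
  3   | pasta | blue | swimming | jazz | van
  4   | pizza | yellow | tennis | pop | truck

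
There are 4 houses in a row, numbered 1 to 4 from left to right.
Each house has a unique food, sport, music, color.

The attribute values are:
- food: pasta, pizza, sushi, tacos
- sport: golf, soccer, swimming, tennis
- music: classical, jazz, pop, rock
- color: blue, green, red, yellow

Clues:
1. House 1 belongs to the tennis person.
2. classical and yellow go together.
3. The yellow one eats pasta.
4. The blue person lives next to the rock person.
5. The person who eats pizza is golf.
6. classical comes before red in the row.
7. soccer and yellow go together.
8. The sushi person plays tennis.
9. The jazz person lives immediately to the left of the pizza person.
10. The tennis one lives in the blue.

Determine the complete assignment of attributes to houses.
Solution:

House | Food | Sport | Music | Color
------------------------------------
  1   | sushi | tennis | jazz | blue
  2   | pizza | golf | rock | green
  3   | pasta | soccer | classical | yellow
  4   | tacos | swimming | pop | red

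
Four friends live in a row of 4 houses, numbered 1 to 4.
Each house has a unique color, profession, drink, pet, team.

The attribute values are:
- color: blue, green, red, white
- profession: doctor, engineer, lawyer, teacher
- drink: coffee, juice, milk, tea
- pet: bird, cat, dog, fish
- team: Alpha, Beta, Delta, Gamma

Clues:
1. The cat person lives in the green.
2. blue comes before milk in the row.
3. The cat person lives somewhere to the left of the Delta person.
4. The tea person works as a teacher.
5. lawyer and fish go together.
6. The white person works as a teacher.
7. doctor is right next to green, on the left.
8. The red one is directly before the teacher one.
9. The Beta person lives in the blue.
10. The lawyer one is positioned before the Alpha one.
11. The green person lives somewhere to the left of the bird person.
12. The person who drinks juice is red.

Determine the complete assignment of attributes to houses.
Solution:

House | Color | Profession | Drink | Pet | Team
-----------------------------------------------
  1   | blue | doctor | coffee | dog | Beta
  2   | green | engineer | milk | cat | Gamma
  3   | red | lawyer | juice | fish | Delta
  4   | white | teacher | tea | bird | Alpha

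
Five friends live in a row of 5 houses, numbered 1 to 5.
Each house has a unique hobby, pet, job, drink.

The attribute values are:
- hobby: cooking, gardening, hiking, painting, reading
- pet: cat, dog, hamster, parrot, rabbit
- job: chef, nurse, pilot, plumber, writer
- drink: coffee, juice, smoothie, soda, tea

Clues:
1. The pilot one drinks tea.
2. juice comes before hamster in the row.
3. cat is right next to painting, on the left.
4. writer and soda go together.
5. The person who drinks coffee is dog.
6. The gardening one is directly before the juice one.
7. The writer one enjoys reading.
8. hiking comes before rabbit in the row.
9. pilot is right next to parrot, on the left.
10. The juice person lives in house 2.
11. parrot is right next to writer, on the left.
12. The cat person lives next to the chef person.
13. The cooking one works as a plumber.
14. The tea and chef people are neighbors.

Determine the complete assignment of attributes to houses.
Solution:

House | Hobby | Pet | Job | Drink
---------------------------------
  1   | gardening | cat | pilot | tea
  2   | painting | parrot | chef | juice
  3   | reading | hamster | writer | soda
  4   | hiking | dog | nurse | coffee
  5   | cooking | rabbit | plumber | smoothie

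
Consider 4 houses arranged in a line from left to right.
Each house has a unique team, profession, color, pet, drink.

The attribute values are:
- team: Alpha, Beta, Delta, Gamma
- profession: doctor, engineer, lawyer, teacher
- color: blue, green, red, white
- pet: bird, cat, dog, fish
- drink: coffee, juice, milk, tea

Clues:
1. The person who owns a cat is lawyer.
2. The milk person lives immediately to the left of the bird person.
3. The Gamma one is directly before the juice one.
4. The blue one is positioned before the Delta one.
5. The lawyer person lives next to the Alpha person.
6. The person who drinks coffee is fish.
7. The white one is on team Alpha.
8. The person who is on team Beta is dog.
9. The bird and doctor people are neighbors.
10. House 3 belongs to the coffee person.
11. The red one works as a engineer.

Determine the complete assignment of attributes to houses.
Solution:

House | Team | Profession | Color | Pet | Drink
-----------------------------------------------
  1   | Gamma | lawyer | blue | cat | milk
  2   | Alpha | teacher | white | bird | juice
  3   | Delta | doctor | green | fish | coffee
  4   | Beta | engineer | red | dog | tea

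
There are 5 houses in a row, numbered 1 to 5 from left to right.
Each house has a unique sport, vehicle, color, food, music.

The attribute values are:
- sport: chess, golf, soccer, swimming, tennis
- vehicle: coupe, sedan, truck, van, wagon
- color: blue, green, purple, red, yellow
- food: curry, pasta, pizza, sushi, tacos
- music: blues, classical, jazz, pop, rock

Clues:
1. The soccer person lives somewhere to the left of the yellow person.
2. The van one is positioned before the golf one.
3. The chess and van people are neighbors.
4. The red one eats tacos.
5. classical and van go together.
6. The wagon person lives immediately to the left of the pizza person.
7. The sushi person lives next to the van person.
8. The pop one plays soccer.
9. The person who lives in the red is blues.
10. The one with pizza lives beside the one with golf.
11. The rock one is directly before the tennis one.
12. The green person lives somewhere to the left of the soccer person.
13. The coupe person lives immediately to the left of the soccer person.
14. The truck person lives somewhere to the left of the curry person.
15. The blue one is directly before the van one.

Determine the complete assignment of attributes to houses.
Solution:

House | Sport | Vehicle | Color | Food | Music
----------------------------------------------
  1   | chess | wagon | blue | sushi | rock
  2   | tennis | van | green | pizza | classical
  3   | golf | coupe | red | tacos | blues
  4   | soccer | truck | purple | pasta | pop
  5   | swimming | sedan | yellow | curry | jazz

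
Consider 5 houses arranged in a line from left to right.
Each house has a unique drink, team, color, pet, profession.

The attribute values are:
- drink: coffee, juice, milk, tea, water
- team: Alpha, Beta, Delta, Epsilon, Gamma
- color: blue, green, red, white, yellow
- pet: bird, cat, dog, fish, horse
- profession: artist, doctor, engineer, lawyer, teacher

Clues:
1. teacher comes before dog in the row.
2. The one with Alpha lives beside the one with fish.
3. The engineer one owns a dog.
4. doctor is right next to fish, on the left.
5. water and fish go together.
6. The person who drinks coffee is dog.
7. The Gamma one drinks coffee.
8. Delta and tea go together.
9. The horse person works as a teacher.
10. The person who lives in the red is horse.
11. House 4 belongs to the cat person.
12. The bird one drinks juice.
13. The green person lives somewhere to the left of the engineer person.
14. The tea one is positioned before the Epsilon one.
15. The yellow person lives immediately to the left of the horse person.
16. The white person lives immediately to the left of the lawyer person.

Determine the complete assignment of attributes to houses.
Solution:

House | Drink | Team | Color | Pet | Profession
-----------------------------------------------
  1   | juice | Alpha | white | bird | doctor
  2   | water | Beta | yellow | fish | lawyer
  3   | tea | Delta | red | horse | teacher
  4   | milk | Epsilon | green | cat | artist
  5   | coffee | Gamma | blue | dog | engineer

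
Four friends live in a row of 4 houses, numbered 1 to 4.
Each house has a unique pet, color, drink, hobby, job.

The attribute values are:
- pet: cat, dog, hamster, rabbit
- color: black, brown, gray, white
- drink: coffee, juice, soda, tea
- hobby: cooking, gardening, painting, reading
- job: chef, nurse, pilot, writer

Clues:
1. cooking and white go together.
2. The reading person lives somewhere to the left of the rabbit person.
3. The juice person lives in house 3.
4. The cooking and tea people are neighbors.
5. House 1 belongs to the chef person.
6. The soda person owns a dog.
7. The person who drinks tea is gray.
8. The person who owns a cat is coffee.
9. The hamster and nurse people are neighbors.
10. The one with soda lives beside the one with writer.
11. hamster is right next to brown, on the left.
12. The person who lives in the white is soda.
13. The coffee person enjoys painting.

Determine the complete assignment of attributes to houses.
Solution:

House | Pet | Color | Drink | Hobby | Job
-----------------------------------------
  1   | dog | white | soda | cooking | chef
  2   | hamster | gray | tea | reading | writer
  3   | rabbit | brown | juice | gardening | nurse
  4   | cat | black | coffee | painting | pilot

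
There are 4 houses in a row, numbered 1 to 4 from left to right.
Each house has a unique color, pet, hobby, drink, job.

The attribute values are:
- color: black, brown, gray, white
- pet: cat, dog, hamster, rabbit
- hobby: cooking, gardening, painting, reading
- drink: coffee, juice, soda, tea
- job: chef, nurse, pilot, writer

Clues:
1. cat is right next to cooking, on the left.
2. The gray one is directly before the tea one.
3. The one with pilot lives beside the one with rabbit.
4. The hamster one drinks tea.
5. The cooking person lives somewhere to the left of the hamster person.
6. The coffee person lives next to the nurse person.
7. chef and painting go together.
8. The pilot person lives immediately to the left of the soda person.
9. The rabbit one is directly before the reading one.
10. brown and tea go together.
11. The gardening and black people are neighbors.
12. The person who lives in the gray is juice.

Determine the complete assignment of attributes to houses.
Solution:

House | Color | Pet | Hobby | Drink | Job
-----------------------------------------
  1   | white | cat | gardening | coffee | pilot
  2   | black | rabbit | cooking | soda | nurse
  3   | gray | dog | reading | juice | writer
  4   | brown | hamster | painting | tea | chef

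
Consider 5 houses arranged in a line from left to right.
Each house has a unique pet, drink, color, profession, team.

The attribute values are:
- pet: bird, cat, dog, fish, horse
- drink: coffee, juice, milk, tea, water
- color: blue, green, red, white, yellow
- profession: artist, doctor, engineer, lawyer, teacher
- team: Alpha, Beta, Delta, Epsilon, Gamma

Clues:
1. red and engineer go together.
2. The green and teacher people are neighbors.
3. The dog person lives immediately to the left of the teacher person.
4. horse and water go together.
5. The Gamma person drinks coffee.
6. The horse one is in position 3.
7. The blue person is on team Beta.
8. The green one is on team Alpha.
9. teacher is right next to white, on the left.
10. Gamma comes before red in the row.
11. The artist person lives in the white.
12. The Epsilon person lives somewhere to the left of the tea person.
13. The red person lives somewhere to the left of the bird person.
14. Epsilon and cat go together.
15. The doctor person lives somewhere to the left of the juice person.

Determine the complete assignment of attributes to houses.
Solution:

House | Pet | Drink | Color | Profession | Team
-----------------------------------------------
  1   | dog | milk | green | doctor | Alpha
  2   | fish | coffee | yellow | teacher | Gamma
  3   | horse | water | white | artist | Delta
  4   | cat | juice | red | engineer | Epsilon
  5   | bird | tea | blue | lawyer | Beta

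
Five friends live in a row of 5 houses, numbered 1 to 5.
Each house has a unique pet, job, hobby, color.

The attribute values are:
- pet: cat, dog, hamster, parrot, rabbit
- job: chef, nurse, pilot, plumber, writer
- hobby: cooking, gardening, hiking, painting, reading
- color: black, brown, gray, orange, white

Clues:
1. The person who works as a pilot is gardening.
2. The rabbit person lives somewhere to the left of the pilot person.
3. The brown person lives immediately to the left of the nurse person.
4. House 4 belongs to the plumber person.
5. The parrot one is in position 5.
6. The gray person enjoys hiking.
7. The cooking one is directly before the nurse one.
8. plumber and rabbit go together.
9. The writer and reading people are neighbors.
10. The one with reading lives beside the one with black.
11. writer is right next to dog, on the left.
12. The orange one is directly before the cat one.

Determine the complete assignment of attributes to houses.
Solution:

House | Pet | Job | Hobby | Color
---------------------------------
  1   | hamster | writer | cooking | brown
  2   | dog | nurse | reading | orange
  3   | cat | chef | painting | black
  4   | rabbit | plumber | hiking | gray
  5   | parrot | pilot | gardening | white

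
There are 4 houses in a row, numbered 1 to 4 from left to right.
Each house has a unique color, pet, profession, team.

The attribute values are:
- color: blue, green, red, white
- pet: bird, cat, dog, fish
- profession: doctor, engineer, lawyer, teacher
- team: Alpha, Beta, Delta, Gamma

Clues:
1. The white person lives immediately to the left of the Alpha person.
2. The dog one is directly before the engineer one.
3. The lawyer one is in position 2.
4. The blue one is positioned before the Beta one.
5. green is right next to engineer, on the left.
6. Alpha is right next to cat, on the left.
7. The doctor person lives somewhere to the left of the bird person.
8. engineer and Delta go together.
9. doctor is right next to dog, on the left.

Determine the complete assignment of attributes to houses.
Solution:

House | Color | Pet | Profession | Team
---------------------------------------
  1   | white | fish | doctor | Gamma
  2   | green | dog | lawyer | Alpha
  3   | blue | cat | engineer | Delta
  4   | red | bird | teacher | Beta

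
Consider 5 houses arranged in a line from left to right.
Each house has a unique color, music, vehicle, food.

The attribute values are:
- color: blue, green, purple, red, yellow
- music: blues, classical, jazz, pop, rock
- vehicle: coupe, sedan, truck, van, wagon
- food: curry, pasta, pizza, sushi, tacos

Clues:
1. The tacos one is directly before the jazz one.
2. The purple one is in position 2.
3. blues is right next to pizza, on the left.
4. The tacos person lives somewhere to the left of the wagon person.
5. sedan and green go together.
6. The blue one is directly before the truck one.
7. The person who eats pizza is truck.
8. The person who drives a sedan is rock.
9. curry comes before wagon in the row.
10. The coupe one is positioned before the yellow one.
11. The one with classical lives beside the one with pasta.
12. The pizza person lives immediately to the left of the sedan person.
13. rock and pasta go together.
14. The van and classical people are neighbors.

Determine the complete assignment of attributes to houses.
Solution:

House | Color | Music | Vehicle | Food
--------------------------------------
  1   | blue | blues | van | curry
  2   | purple | classical | truck | pizza
  3   | green | rock | sedan | pasta
  4   | red | pop | coupe | tacos
  5   | yellow | jazz | wagon | sushi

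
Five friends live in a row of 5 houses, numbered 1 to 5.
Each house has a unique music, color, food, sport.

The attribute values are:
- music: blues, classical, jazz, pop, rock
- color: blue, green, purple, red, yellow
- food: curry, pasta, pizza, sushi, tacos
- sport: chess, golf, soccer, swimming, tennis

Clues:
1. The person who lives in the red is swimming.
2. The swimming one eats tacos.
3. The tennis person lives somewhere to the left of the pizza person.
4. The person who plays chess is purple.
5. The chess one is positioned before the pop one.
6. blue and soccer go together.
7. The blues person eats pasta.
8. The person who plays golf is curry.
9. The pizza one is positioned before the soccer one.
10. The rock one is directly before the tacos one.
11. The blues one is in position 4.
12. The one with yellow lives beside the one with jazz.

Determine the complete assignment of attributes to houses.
Solution:

House | Music | Color | Food | Sport
------------------------------------
  1   | rock | yellow | sushi | tennis
  2   | jazz | red | tacos | swimming
  3   | classical | purple | pizza | chess
  4   | blues | blue | pasta | soccer
  5   | pop | green | curry | golf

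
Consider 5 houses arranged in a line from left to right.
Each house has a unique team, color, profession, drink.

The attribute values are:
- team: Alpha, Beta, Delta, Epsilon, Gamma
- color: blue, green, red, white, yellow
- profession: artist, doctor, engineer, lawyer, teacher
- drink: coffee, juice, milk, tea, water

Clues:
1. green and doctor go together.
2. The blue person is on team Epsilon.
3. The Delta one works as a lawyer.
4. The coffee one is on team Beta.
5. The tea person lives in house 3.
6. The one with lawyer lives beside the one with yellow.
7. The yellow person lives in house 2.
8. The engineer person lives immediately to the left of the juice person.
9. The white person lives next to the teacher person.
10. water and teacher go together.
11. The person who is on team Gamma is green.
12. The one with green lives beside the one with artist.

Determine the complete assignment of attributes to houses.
Solution:

House | Team | Color | Profession | Drink
-----------------------------------------
  1   | Delta | white | lawyer | milk
  2   | Alpha | yellow | teacher | water
  3   | Epsilon | blue | engineer | tea
  4   | Gamma | green | doctor | juice
  5   | Beta | red | artist | coffee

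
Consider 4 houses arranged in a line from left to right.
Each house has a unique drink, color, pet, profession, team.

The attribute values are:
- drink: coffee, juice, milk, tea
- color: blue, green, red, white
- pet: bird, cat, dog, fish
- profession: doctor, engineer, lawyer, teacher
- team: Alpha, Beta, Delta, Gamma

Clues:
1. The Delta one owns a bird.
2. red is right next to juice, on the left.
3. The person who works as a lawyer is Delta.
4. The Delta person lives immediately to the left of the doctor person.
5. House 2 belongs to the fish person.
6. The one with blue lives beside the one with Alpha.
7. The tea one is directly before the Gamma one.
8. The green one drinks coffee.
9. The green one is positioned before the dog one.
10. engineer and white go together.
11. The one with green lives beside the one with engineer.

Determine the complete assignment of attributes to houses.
Solution:

House | Drink | Color | Pet | Profession | Team
-----------------------------------------------
  1   | tea | red | bird | lawyer | Delta
  2   | juice | blue | fish | doctor | Gamma
  3   | coffee | green | cat | teacher | Alpha
  4   | milk | white | dog | engineer | Beta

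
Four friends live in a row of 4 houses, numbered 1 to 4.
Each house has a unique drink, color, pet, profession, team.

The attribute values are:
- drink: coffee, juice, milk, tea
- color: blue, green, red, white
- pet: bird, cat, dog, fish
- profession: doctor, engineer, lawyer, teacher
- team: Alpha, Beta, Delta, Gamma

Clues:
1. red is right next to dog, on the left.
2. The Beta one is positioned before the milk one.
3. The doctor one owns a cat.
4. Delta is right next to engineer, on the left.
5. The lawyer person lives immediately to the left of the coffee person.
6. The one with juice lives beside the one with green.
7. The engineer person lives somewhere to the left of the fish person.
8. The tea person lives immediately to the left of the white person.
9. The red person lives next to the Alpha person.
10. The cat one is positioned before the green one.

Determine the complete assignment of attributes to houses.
Solution:

House | Drink | Color | Pet | Profession | Team
-----------------------------------------------
  1   | tea | red | bird | lawyer | Delta
  2   | coffee | white | dog | engineer | Alpha
  3   | juice | blue | cat | doctor | Beta
  4   | milk | green | fish | teacher | Gamma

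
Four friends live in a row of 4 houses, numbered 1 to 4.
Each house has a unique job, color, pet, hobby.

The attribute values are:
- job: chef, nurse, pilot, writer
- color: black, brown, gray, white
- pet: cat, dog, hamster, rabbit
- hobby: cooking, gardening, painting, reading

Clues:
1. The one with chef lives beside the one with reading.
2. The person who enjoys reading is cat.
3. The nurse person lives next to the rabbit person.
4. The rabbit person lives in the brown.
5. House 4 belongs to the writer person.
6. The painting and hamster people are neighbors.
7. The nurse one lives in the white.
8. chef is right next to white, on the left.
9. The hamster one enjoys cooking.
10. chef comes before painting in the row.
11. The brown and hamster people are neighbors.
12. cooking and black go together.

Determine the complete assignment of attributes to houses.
Solution:

House | Job | Color | Pet | Hobby
---------------------------------
  1   | chef | gray | dog | gardening
  2   | nurse | white | cat | reading
  3   | pilot | brown | rabbit | painting
  4   | writer | black | hamster | cooking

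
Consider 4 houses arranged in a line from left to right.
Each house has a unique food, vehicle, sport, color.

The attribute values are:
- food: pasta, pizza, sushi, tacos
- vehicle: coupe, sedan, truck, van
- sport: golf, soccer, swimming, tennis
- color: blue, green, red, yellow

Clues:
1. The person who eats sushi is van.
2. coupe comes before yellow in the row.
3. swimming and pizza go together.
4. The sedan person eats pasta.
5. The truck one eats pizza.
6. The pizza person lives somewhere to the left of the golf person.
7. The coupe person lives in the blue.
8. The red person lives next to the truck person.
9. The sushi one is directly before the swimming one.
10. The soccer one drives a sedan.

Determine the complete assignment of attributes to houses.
Solution:

House | Food | Vehicle | Sport | Color
--------------------------------------
  1   | sushi | van | tennis | red
  2   | pizza | truck | swimming | green
  3   | tacos | coupe | golf | blue
  4   | pasta | sedan | soccer | yellow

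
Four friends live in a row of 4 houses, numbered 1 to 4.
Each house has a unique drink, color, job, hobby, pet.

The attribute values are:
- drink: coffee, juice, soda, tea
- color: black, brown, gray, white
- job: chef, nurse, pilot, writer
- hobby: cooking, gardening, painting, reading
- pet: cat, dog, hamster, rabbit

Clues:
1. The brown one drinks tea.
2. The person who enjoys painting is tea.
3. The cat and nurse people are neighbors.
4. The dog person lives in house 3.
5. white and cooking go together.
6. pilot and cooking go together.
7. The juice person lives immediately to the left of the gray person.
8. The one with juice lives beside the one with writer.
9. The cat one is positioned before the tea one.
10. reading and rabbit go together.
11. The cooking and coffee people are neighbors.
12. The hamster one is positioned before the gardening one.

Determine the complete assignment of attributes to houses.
Solution:

House | Drink | Color | Job | Hobby | Pet
-----------------------------------------
  1   | juice | white | pilot | cooking | hamster
  2   | coffee | gray | writer | gardening | cat
  3   | tea | brown | nurse | painting | dog
  4   | soda | black | chef | reading | rabbit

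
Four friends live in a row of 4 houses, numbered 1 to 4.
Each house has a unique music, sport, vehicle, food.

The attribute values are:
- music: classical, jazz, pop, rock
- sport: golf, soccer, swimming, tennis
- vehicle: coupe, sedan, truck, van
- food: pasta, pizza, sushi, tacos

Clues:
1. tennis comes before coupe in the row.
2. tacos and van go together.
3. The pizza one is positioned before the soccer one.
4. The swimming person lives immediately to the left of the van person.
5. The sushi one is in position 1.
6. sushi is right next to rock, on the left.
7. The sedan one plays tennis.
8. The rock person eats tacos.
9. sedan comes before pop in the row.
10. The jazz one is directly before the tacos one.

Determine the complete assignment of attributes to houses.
Solution:

House | Music | Sport | Vehicle | Food
--------------------------------------
  1   | jazz | swimming | truck | sushi
  2   | rock | golf | van | tacos
  3   | classical | tennis | sedan | pizza
  4   | pop | soccer | coupe | pasta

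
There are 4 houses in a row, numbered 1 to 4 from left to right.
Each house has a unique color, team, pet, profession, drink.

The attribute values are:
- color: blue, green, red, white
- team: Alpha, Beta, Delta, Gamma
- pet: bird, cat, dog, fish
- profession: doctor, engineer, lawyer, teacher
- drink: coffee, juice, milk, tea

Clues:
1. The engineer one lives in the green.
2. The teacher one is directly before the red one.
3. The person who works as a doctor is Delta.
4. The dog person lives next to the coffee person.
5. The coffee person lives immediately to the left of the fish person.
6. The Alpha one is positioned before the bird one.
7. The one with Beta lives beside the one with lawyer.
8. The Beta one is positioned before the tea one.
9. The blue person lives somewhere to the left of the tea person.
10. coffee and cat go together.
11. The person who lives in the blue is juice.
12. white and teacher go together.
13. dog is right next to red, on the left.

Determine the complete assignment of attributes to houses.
Solution:

House | Color | Team | Pet | Profession | Drink
-----------------------------------------------
  1   | white | Beta | dog | teacher | milk
  2   | red | Alpha | cat | lawyer | coffee
  3   | blue | Delta | fish | doctor | juice
  4   | green | Gamma | bird | engineer | tea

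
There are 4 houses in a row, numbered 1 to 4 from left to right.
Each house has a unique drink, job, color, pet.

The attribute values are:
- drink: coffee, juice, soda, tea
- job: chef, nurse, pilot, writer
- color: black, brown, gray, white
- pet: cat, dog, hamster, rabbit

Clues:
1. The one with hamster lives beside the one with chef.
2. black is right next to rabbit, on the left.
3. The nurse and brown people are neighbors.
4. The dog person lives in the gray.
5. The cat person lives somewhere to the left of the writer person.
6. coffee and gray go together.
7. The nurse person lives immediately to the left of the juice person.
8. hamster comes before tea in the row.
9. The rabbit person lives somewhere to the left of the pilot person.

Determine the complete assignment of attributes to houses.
Solution:

House | Drink | Job | Color | Pet
---------------------------------
  1   | soda | nurse | black | hamster
  2   | juice | chef | brown | rabbit
  3   | tea | pilot | white | cat
  4   | coffee | writer | gray | dog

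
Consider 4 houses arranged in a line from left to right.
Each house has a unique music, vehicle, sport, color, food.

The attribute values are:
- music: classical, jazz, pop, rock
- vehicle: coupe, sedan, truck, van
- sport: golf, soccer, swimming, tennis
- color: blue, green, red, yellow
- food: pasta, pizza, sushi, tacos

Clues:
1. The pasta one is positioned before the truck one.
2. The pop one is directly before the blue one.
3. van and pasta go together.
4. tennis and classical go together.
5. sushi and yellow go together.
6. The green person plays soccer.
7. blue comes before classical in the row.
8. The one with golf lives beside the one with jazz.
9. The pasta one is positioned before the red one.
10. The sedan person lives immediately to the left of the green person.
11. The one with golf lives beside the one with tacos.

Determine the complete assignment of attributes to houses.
Solution:

House | Music | Vehicle | Sport | Color | Food
----------------------------------------------
  1   | pop | coupe | golf | yellow | sushi
  2   | jazz | sedan | swimming | blue | tacos
  3   | rock | van | soccer | green | pasta
  4   | classical | truck | tennis | red | pizza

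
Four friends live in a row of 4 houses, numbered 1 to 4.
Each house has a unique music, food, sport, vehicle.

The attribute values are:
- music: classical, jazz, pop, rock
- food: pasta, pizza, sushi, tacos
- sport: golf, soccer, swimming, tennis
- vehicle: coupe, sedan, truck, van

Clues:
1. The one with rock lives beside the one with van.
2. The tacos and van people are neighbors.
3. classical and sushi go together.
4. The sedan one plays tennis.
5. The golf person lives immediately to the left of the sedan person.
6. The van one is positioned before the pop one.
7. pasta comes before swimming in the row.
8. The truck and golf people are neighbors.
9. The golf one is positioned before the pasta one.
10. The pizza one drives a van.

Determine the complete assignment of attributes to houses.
Solution:

House | Music | Food | Sport | Vehicle
--------------------------------------
  1   | rock | tacos | soccer | truck
  2   | jazz | pizza | golf | van
  3   | pop | pasta | tennis | sedan
  4   | classical | sushi | swimming | coupe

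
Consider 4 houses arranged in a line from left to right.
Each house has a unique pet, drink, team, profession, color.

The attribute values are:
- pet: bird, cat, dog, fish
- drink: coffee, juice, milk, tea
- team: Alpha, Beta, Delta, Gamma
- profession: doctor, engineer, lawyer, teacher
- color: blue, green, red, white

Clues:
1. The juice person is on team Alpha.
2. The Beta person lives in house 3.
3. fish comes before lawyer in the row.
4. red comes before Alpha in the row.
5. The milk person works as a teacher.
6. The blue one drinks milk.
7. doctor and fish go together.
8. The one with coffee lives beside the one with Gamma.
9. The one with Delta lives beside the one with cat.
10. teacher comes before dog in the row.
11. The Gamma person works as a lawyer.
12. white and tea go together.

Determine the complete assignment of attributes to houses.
Solution:

House | Pet | Drink | Team | Profession | Color
-----------------------------------------------
  1   | fish | coffee | Delta | doctor | red
  2   | cat | tea | Gamma | lawyer | white
  3   | bird | milk | Beta | teacher | blue
  4   | dog | juice | Alpha | engineer | green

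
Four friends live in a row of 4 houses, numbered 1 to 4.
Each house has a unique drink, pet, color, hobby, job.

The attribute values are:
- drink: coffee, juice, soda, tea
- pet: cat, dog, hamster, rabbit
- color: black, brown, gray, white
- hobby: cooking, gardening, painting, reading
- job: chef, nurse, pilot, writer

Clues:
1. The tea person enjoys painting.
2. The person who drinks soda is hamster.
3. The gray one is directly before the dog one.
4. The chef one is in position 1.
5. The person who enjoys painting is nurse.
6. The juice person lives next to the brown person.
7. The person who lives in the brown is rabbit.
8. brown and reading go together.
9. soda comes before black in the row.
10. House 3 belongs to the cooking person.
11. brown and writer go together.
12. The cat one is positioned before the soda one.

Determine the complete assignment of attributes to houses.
Solution:

House | Drink | Pet | Color | Hobby | Job
-----------------------------------------
  1   | juice | cat | white | gardening | chef
  2   | coffee | rabbit | brown | reading | writer
  3   | soda | hamster | gray | cooking | pilot
  4   | tea | dog | black | painting | nurse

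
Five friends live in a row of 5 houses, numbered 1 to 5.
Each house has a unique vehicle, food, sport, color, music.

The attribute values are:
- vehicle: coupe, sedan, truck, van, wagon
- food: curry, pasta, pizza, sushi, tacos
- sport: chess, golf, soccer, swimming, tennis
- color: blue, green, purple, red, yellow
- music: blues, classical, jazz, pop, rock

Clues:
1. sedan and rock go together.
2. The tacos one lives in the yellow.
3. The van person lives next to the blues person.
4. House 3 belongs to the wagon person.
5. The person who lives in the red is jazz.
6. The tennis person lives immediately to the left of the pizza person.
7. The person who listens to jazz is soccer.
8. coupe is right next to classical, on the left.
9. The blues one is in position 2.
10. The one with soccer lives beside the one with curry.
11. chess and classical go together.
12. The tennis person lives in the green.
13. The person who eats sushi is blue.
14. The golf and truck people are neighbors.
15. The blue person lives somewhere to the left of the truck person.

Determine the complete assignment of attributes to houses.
Solution:

House | Vehicle | Food | Sport | Color | Music
----------------------------------------------
  1   | van | pasta | soccer | red | jazz
  2   | coupe | curry | tennis | green | blues
  3   | wagon | pizza | chess | purple | classical
  4   | sedan | sushi | golf | blue | rock
  5   | truck | tacos | swimming | yellow | pop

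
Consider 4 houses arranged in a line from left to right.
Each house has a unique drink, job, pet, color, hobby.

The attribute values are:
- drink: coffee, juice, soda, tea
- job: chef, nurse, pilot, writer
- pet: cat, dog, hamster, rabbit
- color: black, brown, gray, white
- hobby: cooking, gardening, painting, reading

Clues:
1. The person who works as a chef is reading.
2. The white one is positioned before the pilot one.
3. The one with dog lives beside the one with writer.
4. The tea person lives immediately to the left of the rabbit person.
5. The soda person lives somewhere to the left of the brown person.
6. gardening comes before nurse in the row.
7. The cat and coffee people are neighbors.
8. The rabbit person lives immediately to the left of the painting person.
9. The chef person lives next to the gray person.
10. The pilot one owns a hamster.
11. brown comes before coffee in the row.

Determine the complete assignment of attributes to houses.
Solution:

House | Drink | Job | Pet | Color | Hobby
-----------------------------------------
  1   | tea | chef | dog | white | reading
  2   | soda | writer | rabbit | gray | gardening
  3   | juice | nurse | cat | brown | painting
  4   | coffee | pilot | hamster | black | cooking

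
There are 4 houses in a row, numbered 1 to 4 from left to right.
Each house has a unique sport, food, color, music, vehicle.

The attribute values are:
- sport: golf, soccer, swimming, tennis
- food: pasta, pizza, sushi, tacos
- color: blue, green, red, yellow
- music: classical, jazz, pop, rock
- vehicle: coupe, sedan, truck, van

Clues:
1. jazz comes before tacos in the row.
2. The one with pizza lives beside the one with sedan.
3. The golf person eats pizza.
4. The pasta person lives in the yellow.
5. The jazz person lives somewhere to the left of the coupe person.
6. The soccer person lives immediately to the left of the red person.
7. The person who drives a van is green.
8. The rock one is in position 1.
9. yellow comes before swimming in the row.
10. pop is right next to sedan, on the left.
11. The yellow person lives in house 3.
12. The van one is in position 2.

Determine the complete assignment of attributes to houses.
Solution:

House | Sport | Food | Color | Music | Vehicle
----------------------------------------------
  1   | tennis | sushi | blue | rock | truck
  2   | golf | pizza | green | pop | van
  3   | soccer | pasta | yellow | jazz | sedan
  4   | swimming | tacos | red | classical | coupe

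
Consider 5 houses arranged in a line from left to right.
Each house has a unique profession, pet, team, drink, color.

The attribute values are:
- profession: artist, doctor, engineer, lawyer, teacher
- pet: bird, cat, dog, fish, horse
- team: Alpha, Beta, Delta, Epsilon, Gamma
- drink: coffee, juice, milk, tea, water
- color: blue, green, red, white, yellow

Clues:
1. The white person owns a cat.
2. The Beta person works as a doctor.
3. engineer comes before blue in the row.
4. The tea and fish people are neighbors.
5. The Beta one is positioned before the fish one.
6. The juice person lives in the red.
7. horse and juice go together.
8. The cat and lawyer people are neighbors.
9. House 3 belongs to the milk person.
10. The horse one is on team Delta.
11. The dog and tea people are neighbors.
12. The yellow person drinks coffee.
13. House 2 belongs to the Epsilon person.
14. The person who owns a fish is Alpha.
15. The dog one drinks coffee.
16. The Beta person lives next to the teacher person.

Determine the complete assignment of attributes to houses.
Solution:

House | Profession | Pet | Team | Drink | Color
-----------------------------------------------
  1   | doctor | dog | Beta | coffee | yellow
  2   | teacher | cat | Epsilon | tea | white
  3   | lawyer | fish | Alpha | milk | green
  4   | engineer | horse | Delta | juice | red
  5   | artist | bird | Gamma | water | blue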